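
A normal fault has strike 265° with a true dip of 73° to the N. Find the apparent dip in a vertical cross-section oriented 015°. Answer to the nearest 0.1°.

Angle between strike (265°) and section (015°): β = 70°.
tan α = tan 73° × sin 70° = 3.2709 × 0.9397 = 3.0736
α = arctan(3.0736) = 71.98°

72.0°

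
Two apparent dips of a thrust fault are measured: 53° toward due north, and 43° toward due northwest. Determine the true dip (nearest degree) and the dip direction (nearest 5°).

true dip 53°, dip direction 000°

Represent each trace as a vector plunging at its apparent dip toward its trend (east-north-up frame): v₁ = (0.000, 0.602, -0.799), v₂ = (-0.517, 0.517, -0.682).
Cross product v₁ × v₂ gives the pole to the plane: n ∝ (0.003, 0.413, 0.311).
tan δ = √(n_x²+n_y²)/n_z = 0.413/0.311, so δ = 53.0°.
Dip direction = atan2(0.003, 0.413) = 0° (azimuth of n's horizontal projection).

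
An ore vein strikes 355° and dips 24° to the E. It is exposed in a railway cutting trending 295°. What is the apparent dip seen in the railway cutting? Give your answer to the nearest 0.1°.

21.1°

The section lies 60° from the strike.
tan α = tan 24° × sin 60° = 0.4452 × 0.8660 = 0.3856
apparent dip = arctan 0.3856 = 21.09°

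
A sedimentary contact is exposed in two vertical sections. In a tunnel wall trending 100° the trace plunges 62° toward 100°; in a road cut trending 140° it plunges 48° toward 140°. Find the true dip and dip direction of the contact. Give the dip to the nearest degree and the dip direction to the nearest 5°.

true dip 63°, dip direction 085°

Represent each trace as a vector plunging at its apparent dip toward its trend (east-north-up frame): v₁ = (0.462, -0.082, -0.883), v₂ = (0.430, -0.513, -0.743).
Cross product v₁ × v₂ gives the pole to the plane: n ∝ (0.392, 0.036, 0.202).
True dip = arccos(n_z / |n|) = arccos(0.4564) = 62.8°.
The horizontal component of n points toward azimuth atan2(n_x, n_y) = 85°, the dip direction.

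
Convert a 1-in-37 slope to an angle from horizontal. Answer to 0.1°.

1.5°

tan θ = 1/37 = 0.0270
θ = arctan(0.0270) = 1.55°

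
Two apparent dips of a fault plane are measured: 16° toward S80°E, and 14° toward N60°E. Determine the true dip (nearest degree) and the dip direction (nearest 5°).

true dip 16°, dip direction 090°

The two traces are lines in the plane: v₁ = (sin 100°·cos 16°, cos 100°·cos 16°, −sin 16°), v₂ = (sin 60°·cos 14°, cos 60°·cos 14°, −sin 14°).
n = v₁ × v₂ = (0.174, -0.003, 0.600) (taken with n_z > 0).
Dip δ = arctan(|n_h|/n_z) = arctan(0.174/0.600) = 16.2°.
The horizontal component of n points toward azimuth atan2(n_x, n_y) = 91°, the dip direction.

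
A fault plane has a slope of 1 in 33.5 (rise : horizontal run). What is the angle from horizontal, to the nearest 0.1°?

1.7°

tan θ = 1/33.5 = 0.0299
θ = arctan(0.0299) = 1.71°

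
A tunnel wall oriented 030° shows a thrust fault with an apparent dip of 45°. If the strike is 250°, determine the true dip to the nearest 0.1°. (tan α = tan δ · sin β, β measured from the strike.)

57.3°

The section is 40° from the strike.
tan(true dip) = tan 45° / sin 40° = 1.5557
δ = arctan(1.5557) = 57.27°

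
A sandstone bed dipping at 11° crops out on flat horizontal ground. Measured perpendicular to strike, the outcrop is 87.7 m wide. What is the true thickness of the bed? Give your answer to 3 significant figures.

16.7 m

True thickness t = w · sin(dip) = 87.7 × sin 11°
t = 87.7 × 0.1908 = 16.734 m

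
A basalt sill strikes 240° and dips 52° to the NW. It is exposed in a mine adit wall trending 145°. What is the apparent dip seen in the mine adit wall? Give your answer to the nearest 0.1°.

The section lies 85° from the strike.
tan(apparent dip) = tan 52° · sin 85° = 1.2751
α = arctan(1.2751) = 51.89°

51.9°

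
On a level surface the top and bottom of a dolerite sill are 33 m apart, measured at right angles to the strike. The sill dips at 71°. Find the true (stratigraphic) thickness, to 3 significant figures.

31.2 m

True thickness t = w · sin(dip) = 33 × sin 71°
t = 33 × 0.9455 = 31.202 m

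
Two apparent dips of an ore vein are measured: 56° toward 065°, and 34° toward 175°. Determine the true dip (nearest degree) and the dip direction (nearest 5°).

true dip 63°, dip direction 105°

The two traces are lines in the plane: v₁ = (sin 65°·cos 56°, cos 65°·cos 56°, −sin 56°), v₂ = (sin 175°·cos 34°, cos 175°·cos 34°, −sin 34°).
The plane normal is n = v₁ × v₂ ∝ (0.817, -0.223, 0.436).
tan δ = √(n_x²+n_y²)/n_z = 0.847/0.436, so δ = 62.8°.
Dip direction = atan2(0.817, -0.223) = 105° (azimuth of n's horizontal projection).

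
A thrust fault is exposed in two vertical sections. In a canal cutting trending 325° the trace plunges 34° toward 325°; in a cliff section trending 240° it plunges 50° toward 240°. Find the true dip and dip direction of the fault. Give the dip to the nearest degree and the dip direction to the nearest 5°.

true dip 53°, dip direction 265°

Represent each trace as a vector plunging at its apparent dip toward its trend (east-north-up frame): v₁ = (-0.476, 0.679, -0.559), v₂ = (-0.557, -0.321, -0.766).
Cross product v₁ × v₂ gives the pole to the plane: n ∝ (-0.700, -0.053, 0.531).
True dip = arccos(n_z / |n|) = arccos(0.6032) = 52.9°.
Dip direction = azimuth of (n_x, n_y) = atan2(-0.700, -0.053) = 266°.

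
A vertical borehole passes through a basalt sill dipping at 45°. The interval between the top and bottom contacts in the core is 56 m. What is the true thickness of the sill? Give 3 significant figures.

True thickness t = h · cos(dip) = 56 × cos 45°
t = 56 × 0.7071 = 39.598 m

39.6 m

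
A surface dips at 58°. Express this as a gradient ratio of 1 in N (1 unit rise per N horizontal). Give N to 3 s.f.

1 in 0.625

1 : N means tan θ = 1/N, so N = 1/tan 58° = 1/1.6003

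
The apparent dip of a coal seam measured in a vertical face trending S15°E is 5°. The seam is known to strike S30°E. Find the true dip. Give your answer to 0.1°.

18.7°

The section is 15° from the strike.
tan δ = tan α / sin β = tan 5° / sin 15° = 0.0875 / 0.2588 = 0.3380
true dip = arctan 0.3380 = 18.68°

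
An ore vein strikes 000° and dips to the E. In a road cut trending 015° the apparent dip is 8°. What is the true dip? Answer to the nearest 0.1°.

The section is 15° from the strike.
tan(true dip) = tan 8° / sin 15° = 0.5430
true dip = arctan 0.5430 = 28.50°

28.5°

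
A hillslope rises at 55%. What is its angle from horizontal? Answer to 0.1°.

tan θ = 55/100 = 0.5500
θ = arctan(0.5500) = 28.81°

28.8°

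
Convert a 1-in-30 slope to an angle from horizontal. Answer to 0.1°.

tan θ = 1/30 = 0.0333
θ = arctan(0.0333) = 1.91°

1.9°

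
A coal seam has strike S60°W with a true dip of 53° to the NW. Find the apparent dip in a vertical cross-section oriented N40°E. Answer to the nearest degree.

The strike is S60°W and the section trends N40°E; the acute angle between them is β = 20°.
tan(apparent dip) = tan 53° · sin 20° = 0.4539
α = arctan(0.4539) = 24.41°

24°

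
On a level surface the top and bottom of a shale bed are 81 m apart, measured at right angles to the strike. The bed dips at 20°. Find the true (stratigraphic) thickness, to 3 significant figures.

27.7 m

True thickness t = w · sin(dip) = 81 × sin 20°
t = 81 × 0.3420 = 27.704 m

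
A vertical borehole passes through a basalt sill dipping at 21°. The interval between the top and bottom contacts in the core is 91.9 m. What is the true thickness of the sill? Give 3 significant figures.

True thickness t = h · cos(dip) = 91.9 × cos 21°
t = 91.9 × 0.9336 = 85.796 m

85.8 m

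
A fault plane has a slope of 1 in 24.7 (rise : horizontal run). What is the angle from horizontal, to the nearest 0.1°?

tan θ = 1/24.7 = 0.0405
θ = arctan(0.0405) = 2.32°

2.3°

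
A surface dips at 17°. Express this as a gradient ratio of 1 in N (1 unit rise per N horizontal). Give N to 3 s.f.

1 : N means tan θ = 1/N, so N = 1/tan 17° = 1/0.3057

1 in 3.27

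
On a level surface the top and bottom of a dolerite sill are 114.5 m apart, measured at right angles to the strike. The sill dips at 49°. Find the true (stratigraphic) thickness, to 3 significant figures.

86.4 m

True thickness t = w · sin(dip) = 114.5 × sin 49°
t = 114.5 × 0.7547 = 86.414 m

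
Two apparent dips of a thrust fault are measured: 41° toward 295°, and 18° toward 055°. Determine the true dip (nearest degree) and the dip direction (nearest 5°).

true dip 51°, dip direction 340°

Each apparent-dip line lies in the plane. As unit vectors (x east, y north, z up), v₁ plunges 41°→295° and v₂ plunges 18°→055°.
The plane normal is n = v₁ × v₂ ∝ (-0.259, 0.722, 0.622).
tan δ = √(n_x²+n_y²)/n_z = 0.768/0.622, so δ = 51.0°.
Dip direction = atan2(-0.259, 0.722) = 340° (azimuth of n's horizontal projection).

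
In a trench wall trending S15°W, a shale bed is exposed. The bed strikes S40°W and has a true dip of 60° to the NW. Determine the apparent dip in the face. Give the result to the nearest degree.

Angle between strike (S40°W) and section (S15°W): β = 25°.
tan(apparent dip) = tan 60° · sin 25° = 0.7320
apparent dip = arctan 0.7320 = 36.20°

36°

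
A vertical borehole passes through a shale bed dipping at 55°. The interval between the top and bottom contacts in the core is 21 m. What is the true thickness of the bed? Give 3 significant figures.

12.0 m

True thickness t = h · cos(dip) = 21 × cos 55°
t = 21 × 0.5736 = 12.045 m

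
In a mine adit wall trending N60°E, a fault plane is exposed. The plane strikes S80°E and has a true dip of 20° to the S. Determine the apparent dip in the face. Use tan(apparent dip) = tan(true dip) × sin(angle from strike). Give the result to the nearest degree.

Angle between strike (S80°E) and section (N60°E): β = 40°.
tan α = tan 20° × sin 40° = 0.3640 × 0.6428 = 0.2340
apparent dip = arctan 0.2340 = 13.17°

13°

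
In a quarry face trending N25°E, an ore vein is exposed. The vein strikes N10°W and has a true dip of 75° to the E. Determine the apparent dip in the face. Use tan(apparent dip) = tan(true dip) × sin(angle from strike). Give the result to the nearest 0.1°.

The section lies 35° from the strike.
tan α = tan 75° × sin 35° = 3.7321 × 0.5736 = 2.1406
apparent dip = arctan 2.1406 = 64.96°

65.0°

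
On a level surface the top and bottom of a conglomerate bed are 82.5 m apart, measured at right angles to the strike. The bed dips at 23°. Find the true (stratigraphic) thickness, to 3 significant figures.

True thickness t = w · sin(dip) = 82.5 × sin 23°
t = 82.5 × 0.3907 = 32.235 m

32.2 m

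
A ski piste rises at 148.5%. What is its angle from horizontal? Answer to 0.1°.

56.0°

tan θ = 148.5/100 = 1.4850
θ = arctan(1.4850) = 56.04°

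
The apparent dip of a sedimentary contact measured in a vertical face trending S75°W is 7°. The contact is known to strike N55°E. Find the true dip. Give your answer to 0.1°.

19.7°

β = acute angle between strike N55°E and section S75°W = 20°.
tan δ = tan α / sin β = tan 7° / sin 20° = 0.1228 / 0.3420 = 0.3590
true dip = arctan 0.3590 = 19.75°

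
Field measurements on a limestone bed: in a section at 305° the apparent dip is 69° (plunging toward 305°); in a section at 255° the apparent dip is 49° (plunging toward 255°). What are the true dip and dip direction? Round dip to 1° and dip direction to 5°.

Represent each trace as a vector plunging at its apparent dip toward its trend (east-north-up frame): v₁ = (-0.294, 0.206, -0.934), v₂ = (-0.634, -0.170, -0.755).
The plane normal is n = v₁ × v₂ ∝ (-0.314, 0.370, 0.180).
Dip δ = arctan(|n_h|/n_z) = arctan(0.485/0.180) = 69.6°.
The horizontal component of n points toward azimuth atan2(n_x, n_y) = 320°, the dip direction.

true dip 70°, dip direction 320°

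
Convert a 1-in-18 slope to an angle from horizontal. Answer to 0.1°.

3.2°

tan θ = 1/18 = 0.0556
θ = arctan(0.0556) = 3.18°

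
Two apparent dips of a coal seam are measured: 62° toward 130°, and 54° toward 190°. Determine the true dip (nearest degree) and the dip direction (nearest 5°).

Represent each trace as a vector plunging at its apparent dip toward its trend (east-north-up frame): v₁ = (0.360, -0.302, -0.883), v₂ = (-0.102, -0.579, -0.809).
n = v₁ × v₂ = (0.267, -0.381, 0.239) (taken with n_z > 0).
tan δ = √(n_x²+n_y²)/n_z = 0.465/0.239, so δ = 62.8°.
Dip direction = atan2(0.267, -0.381) = 145° (azimuth of n's horizontal projection).

true dip 63°, dip direction 145°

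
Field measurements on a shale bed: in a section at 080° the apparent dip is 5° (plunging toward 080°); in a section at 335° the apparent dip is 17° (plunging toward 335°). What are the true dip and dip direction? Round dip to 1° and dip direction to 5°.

Represent each trace as a vector plunging at its apparent dip toward its trend (east-north-up frame): v₁ = (0.981, 0.173, -0.087), v₂ = (-0.404, 0.867, -0.292).
n = v₁ × v₂ = (0.025, 0.322, 0.920) (taken with n_z > 0).
tan δ = √(n_x²+n_y²)/n_z = 0.323/0.920, so δ = 19.3°.
Dip direction = atan2(0.025, 0.322) = 4° (azimuth of n's horizontal projection).

true dip 19°, dip direction 005°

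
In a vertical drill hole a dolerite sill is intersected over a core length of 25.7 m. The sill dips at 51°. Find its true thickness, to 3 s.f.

16.2 m

True thickness t = h · cos(dip) = 25.7 × cos 51°
t = 25.7 × 0.6293 = 16.174 m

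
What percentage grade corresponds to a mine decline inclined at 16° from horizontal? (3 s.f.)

grade % = 100 × tan 16° = 100 × 0.2867

28.7%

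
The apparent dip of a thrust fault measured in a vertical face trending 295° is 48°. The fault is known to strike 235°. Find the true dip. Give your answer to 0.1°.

β = acute angle between strike 235° and section 295° = 60°.
tan δ = tan α / sin β = tan 48° / sin 60° = 1.1106 / 0.8660 = 1.2824
true dip = arctan 1.2824 = 52.05°

52.1°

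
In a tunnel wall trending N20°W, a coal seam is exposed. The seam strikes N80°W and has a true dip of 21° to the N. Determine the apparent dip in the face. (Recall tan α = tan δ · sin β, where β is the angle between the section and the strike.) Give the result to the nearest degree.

18°

The strike is N80°W and the section trends N20°W; the acute angle between them is β = 60°.
tan(apparent dip) = tan 21° · sin 60° = 0.3324
α = arctan(0.3324) = 18.39°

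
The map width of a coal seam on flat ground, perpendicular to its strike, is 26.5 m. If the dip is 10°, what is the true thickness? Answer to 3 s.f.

True thickness t = w · sin(dip) = 26.5 × sin 10°
t = 26.5 × 0.1736 = 4.602 m

4.60 m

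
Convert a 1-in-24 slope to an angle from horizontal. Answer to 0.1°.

2.4°

tan θ = 1/24 = 0.0417
θ = arctan(0.0417) = 2.39°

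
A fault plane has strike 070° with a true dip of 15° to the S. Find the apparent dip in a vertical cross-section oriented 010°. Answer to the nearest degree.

Angle between strike (070°) and section (010°): β = 60°.
tan α = tan 15° × sin 60° = 0.2679 × 0.8660 = 0.2321
α = arctan(0.2321) = 13.06°

13°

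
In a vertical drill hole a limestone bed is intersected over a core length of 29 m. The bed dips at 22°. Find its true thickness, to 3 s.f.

26.9 m

True thickness t = h · cos(dip) = 29 × cos 22°
t = 29 × 0.9272 = 26.888 m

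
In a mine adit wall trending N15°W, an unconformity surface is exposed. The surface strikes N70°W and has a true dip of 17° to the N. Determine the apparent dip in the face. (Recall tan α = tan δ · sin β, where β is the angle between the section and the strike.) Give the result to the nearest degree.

14°

The strike is N70°W and the section trends N15°W; the acute angle between them is β = 55°.
tan α = tan 17° × sin 55° = 0.3057 × 0.8192 = 0.2504
apparent dip = arctan 0.2504 = 14.06°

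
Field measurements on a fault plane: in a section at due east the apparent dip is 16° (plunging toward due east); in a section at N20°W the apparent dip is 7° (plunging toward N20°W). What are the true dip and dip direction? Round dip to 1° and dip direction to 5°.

Represent each trace as a vector plunging at its apparent dip toward its trend (east-north-up frame): v₁ = (0.961, 0.000, -0.276), v₂ = (-0.339, 0.933, -0.122).
n = v₁ × v₂ = (0.257, 0.211, 0.897) (taken with n_z > 0).
tan δ = √(n_x²+n_y²)/n_z = 0.332/0.897, so δ = 20.3°.
Dip direction = atan2(0.257, 0.211) = 51° (azimuth of n's horizontal projection).

true dip 20°, dip direction 050°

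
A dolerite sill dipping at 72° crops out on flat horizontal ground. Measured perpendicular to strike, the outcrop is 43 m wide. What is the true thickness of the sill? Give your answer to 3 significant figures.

40.9 m

True thickness t = w · sin(dip) = 43 × sin 72°
t = 43 × 0.9511 = 40.895 m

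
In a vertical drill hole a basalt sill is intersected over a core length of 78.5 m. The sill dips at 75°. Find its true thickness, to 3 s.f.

20.3 m

True thickness t = h · cos(dip) = 78.5 × cos 75°
t = 78.5 × 0.2588 = 20.317 m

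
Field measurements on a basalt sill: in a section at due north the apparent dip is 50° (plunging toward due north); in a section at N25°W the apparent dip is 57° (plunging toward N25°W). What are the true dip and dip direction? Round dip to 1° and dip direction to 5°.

Each apparent-dip line lies in the plane. As unit vectors (x east, y north, z up), v₁ plunges 50°→due north and v₂ plunges 57°→N25°W.
The plane normal is n = v₁ × v₂ ∝ (-0.161, 0.176, 0.148).
tan δ = √(n_x²+n_y²)/n_z = 0.239/0.148, so δ = 58.2°.
The horizontal component of n points toward azimuth atan2(n_x, n_y) = 318°, the dip direction.

true dip 58°, dip direction 320°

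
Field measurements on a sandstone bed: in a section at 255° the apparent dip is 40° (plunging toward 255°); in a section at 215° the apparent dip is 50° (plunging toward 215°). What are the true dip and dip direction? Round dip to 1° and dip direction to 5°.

Represent each trace as a vector plunging at its apparent dip toward its trend (east-north-up frame): v₁ = (-0.740, -0.198, -0.643), v₂ = (-0.369, -0.527, -0.766).
n = v₁ × v₂ = (-0.187, -0.330, 0.317) (taken with n_z > 0).
tan δ = √(n_x²+n_y²)/n_z = 0.379/0.317, so δ = 50.1°.
The horizontal component of n points toward azimuth atan2(n_x, n_y) = 209°, the dip direction.

true dip 50°, dip direction 210°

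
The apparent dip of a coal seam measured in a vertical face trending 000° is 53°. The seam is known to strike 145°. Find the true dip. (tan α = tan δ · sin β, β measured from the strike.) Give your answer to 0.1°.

66.6°

β = acute angle between strike 145° and section 000° = 35°.
tan(true dip) = tan 53° / sin 35° = 2.3136
true dip = arctan 2.3136 = 66.62°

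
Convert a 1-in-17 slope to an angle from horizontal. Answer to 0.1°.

tan θ = 1/17 = 0.0588
θ = arctan(0.0588) = 3.37°

3.4°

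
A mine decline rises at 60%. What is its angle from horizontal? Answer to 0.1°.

tan θ = 60/100 = 0.6000
θ = arctan(0.6000) = 30.96°

31.0°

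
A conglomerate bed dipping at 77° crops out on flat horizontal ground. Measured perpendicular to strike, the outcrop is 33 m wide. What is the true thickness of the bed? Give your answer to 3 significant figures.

32.2 m

True thickness t = w · sin(dip) = 33 × sin 77°
t = 33 × 0.9744 = 32.154 m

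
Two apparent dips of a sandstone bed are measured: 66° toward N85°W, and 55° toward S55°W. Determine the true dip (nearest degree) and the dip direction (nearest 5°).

true dip 66°, dip direction 285°

Represent each trace as a vector plunging at its apparent dip toward its trend (east-north-up frame): v₁ = (-0.405, 0.035, -0.914), v₂ = (-0.470, -0.329, -0.819).
n = v₁ × v₂ = (-0.330, 0.097, 0.150) (taken with n_z > 0).
True dip = arccos(n_z / |n|) = arccos(0.3999) = 66.4°.
The horizontal component of n points toward azimuth atan2(n_x, n_y) = 286°, the dip direction.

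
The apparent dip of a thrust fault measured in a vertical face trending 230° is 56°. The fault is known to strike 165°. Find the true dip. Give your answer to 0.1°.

The section is 65° from the strike.
tan δ = tan α / sin β = tan 56° / sin 65° = 1.4826 / 0.9063 = 1.6358
δ = arctan(1.6358) = 58.56°

58.6°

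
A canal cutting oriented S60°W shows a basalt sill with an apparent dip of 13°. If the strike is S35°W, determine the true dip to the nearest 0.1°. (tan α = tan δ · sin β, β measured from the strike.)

The section is 25° from the strike.
tan(true dip) = tan 13° / sin 25° = 0.5463
δ = arctan(0.5463) = 28.65°

28.6°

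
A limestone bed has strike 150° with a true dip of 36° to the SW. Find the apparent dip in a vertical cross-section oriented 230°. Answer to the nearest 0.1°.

The strike is 150° and the section trends 230°; the acute angle between them is β = 80°.
tan(apparent dip) = tan 36° · sin 80° = 0.7155
apparent dip = arctan 0.7155 = 35.58°

35.6°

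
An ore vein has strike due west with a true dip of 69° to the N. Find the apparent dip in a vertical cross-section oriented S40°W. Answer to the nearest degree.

The section lies 50° from the strike.
tan α = tan 69° × sin 50° = 2.6051 × 0.7660 = 1.9956
apparent dip = arctan 1.9956 = 63.38°

63°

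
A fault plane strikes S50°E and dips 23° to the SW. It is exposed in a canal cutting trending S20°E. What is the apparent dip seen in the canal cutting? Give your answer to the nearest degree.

Angle between strike (S50°E) and section (S20°E): β = 30°.
tan(apparent dip) = tan 23° · sin 30° = 0.2122
α = arctan(0.2122) = 11.98°

12°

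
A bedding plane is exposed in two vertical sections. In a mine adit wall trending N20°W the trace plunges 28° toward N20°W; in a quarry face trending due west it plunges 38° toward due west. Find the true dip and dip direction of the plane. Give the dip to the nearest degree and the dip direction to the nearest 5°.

true dip 40°, dip direction 290°

Represent each trace as a vector plunging at its apparent dip toward its trend (east-north-up frame): v₁ = (-0.302, 0.830, -0.469), v₂ = (-0.788, -0.000, -0.616).
The plane normal is n = v₁ × v₂ ∝ (-0.511, 0.184, 0.654).
True dip = arccos(n_z / |n|) = arccos(0.7693) = 39.7°.
Dip direction = azimuth of (n_x, n_y) = atan2(-0.511, 0.184) = 290°.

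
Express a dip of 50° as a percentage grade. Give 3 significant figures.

119%

grade % = 100 × tan 50° = 100 × 1.1918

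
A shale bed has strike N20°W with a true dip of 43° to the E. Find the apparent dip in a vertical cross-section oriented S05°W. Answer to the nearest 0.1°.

21.5°

Angle between strike (N20°W) and section (S05°W): β = 25°.
tan(apparent dip) = tan 43° · sin 25° = 0.3941
α = arctan(0.3941) = 21.51°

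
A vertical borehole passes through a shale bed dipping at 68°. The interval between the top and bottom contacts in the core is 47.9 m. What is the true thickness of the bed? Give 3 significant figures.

True thickness t = h · cos(dip) = 47.9 × cos 68°
t = 47.9 × 0.3746 = 17.944 m

17.9 m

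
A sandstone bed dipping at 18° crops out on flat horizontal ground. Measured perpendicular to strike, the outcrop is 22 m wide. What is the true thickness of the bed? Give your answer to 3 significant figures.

6.80 m

True thickness t = w · sin(dip) = 22 × sin 18°
t = 22 × 0.3090 = 6.798 m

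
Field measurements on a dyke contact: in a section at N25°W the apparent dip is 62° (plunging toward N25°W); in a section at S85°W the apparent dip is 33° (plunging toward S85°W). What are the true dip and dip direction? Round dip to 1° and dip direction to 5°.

true dip 62°, dip direction 335°

Each apparent-dip line lies in the plane. As unit vectors (x east, y north, z up), v₁ plunges 62°→N25°W and v₂ plunges 33°→S85°W.
The plane normal is n = v₁ × v₂ ∝ (-0.296, 0.630, 0.370).
Dip δ = arctan(|n_h|/n_z) = arctan(0.696/0.370) = 62.0°.
Dip direction = azimuth of (n_x, n_y) = atan2(-0.296, 0.630) = 335°.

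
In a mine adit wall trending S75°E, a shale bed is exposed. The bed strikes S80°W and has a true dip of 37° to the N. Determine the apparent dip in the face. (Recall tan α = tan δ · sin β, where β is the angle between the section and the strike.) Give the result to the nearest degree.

Angle between strike (S80°W) and section (S75°E): β = 25°.
tan α = tan 37° × sin 25° = 0.7536 × 0.4226 = 0.3185
α = arctan(0.3185) = 17.66°

18°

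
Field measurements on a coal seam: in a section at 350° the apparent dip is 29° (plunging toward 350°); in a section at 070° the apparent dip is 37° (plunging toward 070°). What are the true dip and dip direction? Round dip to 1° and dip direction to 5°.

true dip 41°, dip direction 040°

Each apparent-dip line lies in the plane. As unit vectors (x east, y north, z up), v₁ plunges 29°→350° and v₂ plunges 37°→070°.
Cross product v₁ × v₂ gives the pole to the plane: n ∝ (0.386, 0.455, 0.688).
Dip δ = arctan(|n_h|/n_z) = arctan(0.597/0.688) = 40.9°.
Dip direction = atan2(0.386, 0.455) = 40° (azimuth of n's horizontal projection).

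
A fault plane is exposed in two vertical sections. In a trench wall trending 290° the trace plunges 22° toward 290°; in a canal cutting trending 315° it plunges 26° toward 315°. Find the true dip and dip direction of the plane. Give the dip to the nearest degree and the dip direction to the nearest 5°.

true dip 26°, dip direction 325°

Represent each trace as a vector plunging at its apparent dip toward its trend (east-north-up frame): v₁ = (-0.871, 0.317, -0.375), v₂ = (-0.636, 0.636, -0.438).
The plane normal is n = v₁ × v₂ ∝ (-0.099, 0.144, 0.352).
True dip = arccos(n_z / |n|) = arccos(0.8959) = 26.4°.
Dip direction = azimuth of (n_x, n_y) = atan2(-0.099, 0.144) = 325°.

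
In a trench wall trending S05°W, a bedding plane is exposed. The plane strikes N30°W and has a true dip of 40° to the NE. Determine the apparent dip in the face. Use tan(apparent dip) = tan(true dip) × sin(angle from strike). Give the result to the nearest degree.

Angle between strike (N30°W) and section (S05°W): β = 35°.
tan α = tan 40° × sin 35° = 0.8391 × 0.5736 = 0.4813
apparent dip = arctan 0.4813 = 25.70°

26°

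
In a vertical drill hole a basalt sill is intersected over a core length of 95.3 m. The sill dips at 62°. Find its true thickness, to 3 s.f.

44.7 m

True thickness t = h · cos(dip) = 95.3 × cos 62°
t = 95.3 × 0.4695 = 44.741 m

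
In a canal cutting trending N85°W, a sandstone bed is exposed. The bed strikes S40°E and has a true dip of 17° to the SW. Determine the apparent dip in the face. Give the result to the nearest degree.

The section lies 45° from the strike.
tan(apparent dip) = tan 17° · sin 45° = 0.2162
α = arctan(0.2162) = 12.20°

12°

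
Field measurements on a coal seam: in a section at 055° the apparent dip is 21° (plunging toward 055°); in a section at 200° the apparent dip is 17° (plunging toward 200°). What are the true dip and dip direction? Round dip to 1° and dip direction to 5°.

true dip 49°, dip direction 125°

The two traces are lines in the plane: v₁ = (sin 55°·cos 21°, cos 55°·cos 21°, −sin 21°), v₂ = (sin 200°·cos 17°, cos 200°·cos 17°, −sin 17°).
Cross product v₁ × v₂ gives the pole to the plane: n ∝ (0.479, -0.341, 0.512).
Dip δ = arctan(|n_h|/n_z) = arctan(0.588/0.512) = 48.9°.
Dip direction = atan2(0.479, -0.341) = 125° (azimuth of n's horizontal projection).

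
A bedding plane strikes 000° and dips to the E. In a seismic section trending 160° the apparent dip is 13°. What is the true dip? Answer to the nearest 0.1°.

34.0°

β = acute angle between strike 000° and section 160° = 20°.
tan δ = tan α / sin β = tan 13° / sin 20° = 0.2309 / 0.3420 = 0.6750
δ = arctan(0.6750) = 34.02°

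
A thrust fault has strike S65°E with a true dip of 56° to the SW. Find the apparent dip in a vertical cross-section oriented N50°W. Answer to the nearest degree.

21°

The strike is S65°E and the section trends N50°W; the acute angle between them is β = 15°.
tan(apparent dip) = tan 56° · sin 15° = 0.3837
α = arctan(0.3837) = 20.99°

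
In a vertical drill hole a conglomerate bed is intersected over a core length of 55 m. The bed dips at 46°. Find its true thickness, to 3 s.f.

True thickness t = h · cos(dip) = 55 × cos 46°
t = 55 × 0.6947 = 38.206 m

38.2 m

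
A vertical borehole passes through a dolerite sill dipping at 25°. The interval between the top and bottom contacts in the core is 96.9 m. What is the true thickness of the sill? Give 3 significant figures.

87.8 m

True thickness t = h · cos(dip) = 96.9 × cos 25°
t = 96.9 × 0.9063 = 87.821 m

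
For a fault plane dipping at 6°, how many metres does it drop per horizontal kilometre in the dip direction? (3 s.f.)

drop per km = 1000 × tan 6° = 1000 × 0.1051

105 m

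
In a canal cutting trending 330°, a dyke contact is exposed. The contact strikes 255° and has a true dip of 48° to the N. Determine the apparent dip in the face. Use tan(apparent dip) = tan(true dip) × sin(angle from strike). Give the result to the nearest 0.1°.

47.0°

Angle between strike (255°) and section (330°): β = 75°.
tan(apparent dip) = tan 48° · sin 75° = 1.0728
α = arctan(1.0728) = 47.01°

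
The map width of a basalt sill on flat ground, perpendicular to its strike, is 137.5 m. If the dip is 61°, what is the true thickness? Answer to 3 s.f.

True thickness t = w · sin(dip) = 137.5 × sin 61°
t = 137.5 × 0.8746 = 120.260 m

120 m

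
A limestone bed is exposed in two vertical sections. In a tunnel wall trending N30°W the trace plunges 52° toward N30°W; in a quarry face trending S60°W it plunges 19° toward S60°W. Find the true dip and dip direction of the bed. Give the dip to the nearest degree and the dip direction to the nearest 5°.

Each apparent-dip line lies in the plane. As unit vectors (x east, y north, z up), v₁ plunges 52°→N30°W and v₂ plunges 19°→S60°W.
n = v₁ × v₂ = (-0.546, 0.545, 0.582) (taken with n_z > 0).
True dip = arccos(n_z / |n|) = arccos(0.6023) = 53.0°.
Dip direction = atan2(-0.546, 0.545) = 315° (azimuth of n's horizontal projection).

true dip 53°, dip direction 315°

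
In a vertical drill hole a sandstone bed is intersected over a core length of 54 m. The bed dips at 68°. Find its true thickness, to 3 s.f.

True thickness t = h · cos(dip) = 54 × cos 68°
t = 54 × 0.3746 = 20.229 m

20.2 m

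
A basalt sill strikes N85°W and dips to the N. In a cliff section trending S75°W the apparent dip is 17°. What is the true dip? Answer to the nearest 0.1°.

41.8°

The section is 20° from the strike.
tan δ = tan α / sin β = tan 17° / sin 20° = 0.3057 / 0.3420 = 0.8939
δ = arctan(0.8939) = 41.79°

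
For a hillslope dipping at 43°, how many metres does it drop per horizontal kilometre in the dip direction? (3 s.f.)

933 m

drop per km = 1000 × tan 43° = 1000 × 0.9325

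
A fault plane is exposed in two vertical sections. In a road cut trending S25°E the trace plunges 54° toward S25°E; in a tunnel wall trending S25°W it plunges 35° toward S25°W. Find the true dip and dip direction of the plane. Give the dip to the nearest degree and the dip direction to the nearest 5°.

true dip 54°, dip direction 145°

Represent each trace as a vector plunging at its apparent dip toward its trend (east-north-up frame): v₁ = (0.248, -0.533, -0.809), v₂ = (-0.346, -0.742, -0.574).
n = v₁ × v₂ = (0.295, -0.423, 0.369) (taken with n_z > 0).
tan δ = √(n_x²+n_y²)/n_z = 0.515/0.369, so δ = 54.4°.
Dip direction = atan2(0.295, -0.423) = 145° (azimuth of n's horizontal projection).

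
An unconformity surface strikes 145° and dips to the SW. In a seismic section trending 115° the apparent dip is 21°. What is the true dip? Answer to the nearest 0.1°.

37.5°

The section is 30° from the strike.
tan(true dip) = tan 21° / sin 30° = 0.7677
δ = arctan(0.7677) = 37.51°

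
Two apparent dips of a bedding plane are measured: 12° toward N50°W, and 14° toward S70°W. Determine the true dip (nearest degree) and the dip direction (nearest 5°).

Represent each trace as a vector plunging at its apparent dip toward its trend (east-north-up frame): v₁ = (-0.749, 0.629, -0.208), v₂ = (-0.912, -0.332, -0.242).
The plane normal is n = v₁ × v₂ ∝ (-0.221, 0.008, 0.822).
True dip = arccos(n_z / |n|) = arccos(0.9656) = 15.1°.
The horizontal component of n points toward azimuth atan2(n_x, n_y) = 272°, the dip direction.

true dip 15°, dip direction 270°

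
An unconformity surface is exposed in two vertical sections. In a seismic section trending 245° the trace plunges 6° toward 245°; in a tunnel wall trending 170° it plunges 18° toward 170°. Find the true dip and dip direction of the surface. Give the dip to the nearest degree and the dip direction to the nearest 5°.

true dip 18°, dip direction 175°

Represent each trace as a vector plunging at its apparent dip toward its trend (east-north-up frame): v₁ = (-0.901, -0.420, -0.105), v₂ = (0.165, -0.937, -0.309).
Cross product v₁ × v₂ gives the pole to the plane: n ∝ (0.032, -0.296, 0.914).
Dip δ = arctan(|n_h|/n_z) = arctan(0.298/0.914) = 18.0°.
The horizontal component of n points toward azimuth atan2(n_x, n_y) = 174°, the dip direction.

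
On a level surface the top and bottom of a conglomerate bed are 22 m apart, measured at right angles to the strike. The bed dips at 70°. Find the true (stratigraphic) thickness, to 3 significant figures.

20.7 m

True thickness t = w · sin(dip) = 22 × sin 70°
t = 22 × 0.9397 = 20.673 m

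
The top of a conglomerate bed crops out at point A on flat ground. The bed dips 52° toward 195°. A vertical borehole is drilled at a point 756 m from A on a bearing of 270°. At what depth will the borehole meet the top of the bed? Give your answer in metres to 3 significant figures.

The hole lies 75° from the dip direction, so the down-dip offset is 756 × cos 75° = 195.67 m.
Depth = down-dip offset × tan(dip) = 195.67 × tan 52° = 195.67 × 1.2799
Depth = 250.44 m

250 m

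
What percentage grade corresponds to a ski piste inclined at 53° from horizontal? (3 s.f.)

133%

grade % = 100 × tan 53° = 100 × 1.3270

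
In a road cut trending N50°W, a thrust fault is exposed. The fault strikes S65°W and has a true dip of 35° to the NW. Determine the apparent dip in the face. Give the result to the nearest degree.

The strike is S65°W and the section trends N50°W; the acute angle between them is β = 65°.
tan α = tan 35° × sin 65° = 0.7002 × 0.9063 = 0.6346
α = arctan(0.6346) = 32.40°

32°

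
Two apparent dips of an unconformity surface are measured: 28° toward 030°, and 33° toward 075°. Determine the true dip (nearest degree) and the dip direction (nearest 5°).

Each apparent-dip line lies in the plane. As unit vectors (x east, y north, z up), v₁ plunges 28°→030° and v₂ plunges 33°→075°.
Cross product v₁ × v₂ gives the pole to the plane: n ∝ (0.315, 0.140, 0.524).
Dip δ = arctan(|n_h|/n_z) = arctan(0.344/0.524) = 33.3°.
Dip direction = azimuth of (n_x, n_y) = atan2(0.315, 0.140) = 66°.

true dip 33°, dip direction 065°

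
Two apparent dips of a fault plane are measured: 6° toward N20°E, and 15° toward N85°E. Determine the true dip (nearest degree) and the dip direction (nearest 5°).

Represent each trace as a vector plunging at its apparent dip toward its trend (east-north-up frame): v₁ = (0.340, 0.935, -0.105), v₂ = (0.962, 0.084, -0.259).
Cross product v₁ × v₂ gives the pole to the plane: n ∝ (0.233, 0.013, 0.871).
tan δ = √(n_x²+n_y²)/n_z = 0.233/0.871, so δ = 15.0°.
Dip direction = atan2(0.233, 0.013) = 87° (azimuth of n's horizontal projection).

true dip 15°, dip direction 085°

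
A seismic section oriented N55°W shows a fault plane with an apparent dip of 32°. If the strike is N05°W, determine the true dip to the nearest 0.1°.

The section is 50° from the strike.
tan(true dip) = tan 32° / sin 50° = 0.8157
true dip = arctan 0.8157 = 39.20°

39.2°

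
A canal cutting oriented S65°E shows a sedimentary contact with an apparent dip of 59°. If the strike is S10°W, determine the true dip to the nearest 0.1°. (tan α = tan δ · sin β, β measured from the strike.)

59.9°

β = acute angle between strike S10°W and section S65°E = 75°.
tan(true dip) = tan 59° / sin 75° = 1.7230
δ = arctan(1.7230) = 59.87°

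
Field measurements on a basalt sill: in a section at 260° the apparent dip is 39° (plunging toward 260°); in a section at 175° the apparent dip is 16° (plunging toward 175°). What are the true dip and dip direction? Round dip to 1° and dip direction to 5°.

true dip 40°, dip direction 245°

Represent each trace as a vector plunging at its apparent dip toward its trend (east-north-up frame): v₁ = (-0.765, -0.135, -0.629), v₂ = (0.084, -0.958, -0.276).
n = v₁ × v₂ = (-0.565, -0.264, 0.744) (taken with n_z > 0).
Dip δ = arctan(|n_h|/n_z) = arctan(0.624/0.744) = 40.0°.
The horizontal component of n points toward azimuth atan2(n_x, n_y) = 245°, the dip direction.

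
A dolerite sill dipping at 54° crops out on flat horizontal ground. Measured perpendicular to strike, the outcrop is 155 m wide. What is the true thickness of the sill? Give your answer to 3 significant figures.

125 m

True thickness t = w · sin(dip) = 155 × sin 54°
t = 155 × 0.8090 = 125.398 m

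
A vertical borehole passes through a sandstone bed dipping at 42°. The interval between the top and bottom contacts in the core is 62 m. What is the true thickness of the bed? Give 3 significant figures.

46.1 m

True thickness t = h · cos(dip) = 62 × cos 42°
t = 62 × 0.7431 = 46.075 m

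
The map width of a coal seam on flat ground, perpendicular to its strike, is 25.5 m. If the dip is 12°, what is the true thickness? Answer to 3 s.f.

5.30 m

True thickness t = w · sin(dip) = 25.5 × sin 12°
t = 25.5 × 0.2079 = 5.302 m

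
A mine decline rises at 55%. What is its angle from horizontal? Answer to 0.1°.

28.8°

tan θ = 55/100 = 0.5500
θ = arctan(0.5500) = 28.81°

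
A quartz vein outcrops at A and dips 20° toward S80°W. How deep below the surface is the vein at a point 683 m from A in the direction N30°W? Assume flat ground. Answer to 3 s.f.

The hole lies 70° from the dip direction, so the down-dip offset is 683 × cos 70° = 233.60 m.
Depth = down-dip offset × tan(dip) = 233.60 × tan 20° = 233.60 × 0.3640
Depth = 85.02 m

85.0 m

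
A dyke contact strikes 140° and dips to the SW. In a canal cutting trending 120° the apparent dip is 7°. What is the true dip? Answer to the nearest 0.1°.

19.7°

The section is 20° from the strike.
tan(true dip) = tan 7° / sin 20° = 0.3590
δ = arctan(0.3590) = 19.75°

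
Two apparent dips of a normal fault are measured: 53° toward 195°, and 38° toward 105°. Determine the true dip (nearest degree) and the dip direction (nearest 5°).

The two traces are lines in the plane: v₁ = (sin 195°·cos 53°, cos 195°·cos 53°, −sin 53°), v₂ = (sin 105°·cos 38°, cos 105°·cos 38°, −sin 38°).
n = v₁ × v₂ = (0.195, -0.704, 0.474) (taken with n_z > 0).
True dip = arccos(n_z / |n|) = arccos(0.5446) = 57.0°.
Dip direction = atan2(0.195, -0.704) = 165° (azimuth of n's horizontal projection).

true dip 57°, dip direction 165°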